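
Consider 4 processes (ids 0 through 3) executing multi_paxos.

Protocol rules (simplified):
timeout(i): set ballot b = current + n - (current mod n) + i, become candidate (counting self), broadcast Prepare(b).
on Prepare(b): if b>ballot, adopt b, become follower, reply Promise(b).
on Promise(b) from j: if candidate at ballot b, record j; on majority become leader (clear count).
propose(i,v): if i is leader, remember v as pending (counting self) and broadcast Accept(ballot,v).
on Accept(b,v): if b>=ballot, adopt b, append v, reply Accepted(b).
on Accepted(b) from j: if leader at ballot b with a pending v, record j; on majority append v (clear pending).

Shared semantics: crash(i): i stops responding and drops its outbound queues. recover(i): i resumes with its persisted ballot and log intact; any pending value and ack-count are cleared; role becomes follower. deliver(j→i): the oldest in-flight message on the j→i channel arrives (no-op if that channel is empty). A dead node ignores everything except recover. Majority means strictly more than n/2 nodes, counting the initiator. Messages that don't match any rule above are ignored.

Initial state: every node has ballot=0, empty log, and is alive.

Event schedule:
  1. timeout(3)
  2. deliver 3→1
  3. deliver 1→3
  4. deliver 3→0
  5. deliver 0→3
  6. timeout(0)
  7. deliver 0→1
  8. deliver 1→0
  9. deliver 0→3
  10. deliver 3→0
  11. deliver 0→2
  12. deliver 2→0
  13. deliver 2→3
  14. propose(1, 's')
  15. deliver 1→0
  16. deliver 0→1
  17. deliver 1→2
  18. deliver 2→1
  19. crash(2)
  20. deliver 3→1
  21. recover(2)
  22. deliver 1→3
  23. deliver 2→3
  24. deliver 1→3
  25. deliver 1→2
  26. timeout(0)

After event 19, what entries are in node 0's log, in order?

[1] timeout(3) → N3(cand b7 [-])
[2] deliver 3→1 → N1(foll b7 [-])
[3] deliver 1→3 → ∅
[4] deliver 3→0 → N0(foll b7 [-])
[5] deliver 0→3 → N3(lead b7 [-])
[6] timeout(0) → N0(cand b8 [-])
[7] deliver 0→1 → N1(foll b8 [-])
[8] deliver 1→0 → ∅
[9] deliver 0→3 → N3(foll b8 [-])
[10] deliver 3→0 → N0(lead b8 [-])
[11] deliver 0→2 → N2(foll b8 [-])
[12] deliver 2→0 → ∅
[13] deliver 2→3 → ∅
[14] propose(1,'s') → ∅
[15] deliver 1→0 → ∅
[16] deliver 0→1 → ∅
[17] deliver 1→2 → ∅
[18] deliver 2→1 → ∅
[19] crash(2) → N2(✗foll b8 [-])

empty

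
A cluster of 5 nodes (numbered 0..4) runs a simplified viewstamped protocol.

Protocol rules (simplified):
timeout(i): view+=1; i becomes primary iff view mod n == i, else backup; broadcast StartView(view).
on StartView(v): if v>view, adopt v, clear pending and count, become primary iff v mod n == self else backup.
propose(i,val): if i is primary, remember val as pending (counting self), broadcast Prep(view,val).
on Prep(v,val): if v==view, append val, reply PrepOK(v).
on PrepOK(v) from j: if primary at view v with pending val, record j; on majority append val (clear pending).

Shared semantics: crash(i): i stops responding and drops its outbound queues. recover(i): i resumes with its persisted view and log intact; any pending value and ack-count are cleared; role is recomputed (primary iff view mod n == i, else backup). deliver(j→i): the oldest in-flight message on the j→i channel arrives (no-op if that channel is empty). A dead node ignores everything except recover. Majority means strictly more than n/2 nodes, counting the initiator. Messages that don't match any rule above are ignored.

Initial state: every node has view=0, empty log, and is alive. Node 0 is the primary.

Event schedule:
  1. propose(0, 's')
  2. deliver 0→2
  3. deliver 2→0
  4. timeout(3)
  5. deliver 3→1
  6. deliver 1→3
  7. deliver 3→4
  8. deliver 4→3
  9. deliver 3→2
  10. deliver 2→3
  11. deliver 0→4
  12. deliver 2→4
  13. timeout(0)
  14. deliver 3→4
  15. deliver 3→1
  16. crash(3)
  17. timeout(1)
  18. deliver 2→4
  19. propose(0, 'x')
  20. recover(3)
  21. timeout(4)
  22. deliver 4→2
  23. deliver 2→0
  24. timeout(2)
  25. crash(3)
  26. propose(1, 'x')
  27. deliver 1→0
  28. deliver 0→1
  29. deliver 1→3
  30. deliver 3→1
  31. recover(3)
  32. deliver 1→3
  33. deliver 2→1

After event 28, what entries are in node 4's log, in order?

1. propose(0,'s'):  nop
2. deliver 0→2:  <2:back v0 s>
3. deliver 2→0:  nop
4. timeout(3):  <3:back v1 ->
5. deliver 3→1:  <1:prim v1 ->
6. deliver 1→3:  nop
7. deliver 3→4:  <4:back v1 ->
8. deliver 4→3:  nop
9. deliver 3→2:  <2:back v1 s>
10. deliver 2→3:  nop
11. deliver 0→4:  nop
12. deliver 2→4:  nop
13. timeout(0):  <0:back v1 ->
14. deliver 3→4:  nop
15. deliver 3→1:  nop
16. crash(3):  <3:✗back v1 ->
17. timeout(1):  <1:back v2 ->
18. deliver 2→4:  nop
19. propose(0,'x'):  nop
20. recover(3):  <3:back v1 ->
21. timeout(4):  <4:back v2 ->
22. deliver 4→2:  <2:prim v2 s>
23. deliver 2→0:  nop
24. timeout(2):  <2:back v3 s>
25. crash(3):  <3:✗back v1 ->
26. propose(1,'x'):  nop
27. deliver 1→0:  <0:back v2 ->
28. deliver 0→1:  nop

empty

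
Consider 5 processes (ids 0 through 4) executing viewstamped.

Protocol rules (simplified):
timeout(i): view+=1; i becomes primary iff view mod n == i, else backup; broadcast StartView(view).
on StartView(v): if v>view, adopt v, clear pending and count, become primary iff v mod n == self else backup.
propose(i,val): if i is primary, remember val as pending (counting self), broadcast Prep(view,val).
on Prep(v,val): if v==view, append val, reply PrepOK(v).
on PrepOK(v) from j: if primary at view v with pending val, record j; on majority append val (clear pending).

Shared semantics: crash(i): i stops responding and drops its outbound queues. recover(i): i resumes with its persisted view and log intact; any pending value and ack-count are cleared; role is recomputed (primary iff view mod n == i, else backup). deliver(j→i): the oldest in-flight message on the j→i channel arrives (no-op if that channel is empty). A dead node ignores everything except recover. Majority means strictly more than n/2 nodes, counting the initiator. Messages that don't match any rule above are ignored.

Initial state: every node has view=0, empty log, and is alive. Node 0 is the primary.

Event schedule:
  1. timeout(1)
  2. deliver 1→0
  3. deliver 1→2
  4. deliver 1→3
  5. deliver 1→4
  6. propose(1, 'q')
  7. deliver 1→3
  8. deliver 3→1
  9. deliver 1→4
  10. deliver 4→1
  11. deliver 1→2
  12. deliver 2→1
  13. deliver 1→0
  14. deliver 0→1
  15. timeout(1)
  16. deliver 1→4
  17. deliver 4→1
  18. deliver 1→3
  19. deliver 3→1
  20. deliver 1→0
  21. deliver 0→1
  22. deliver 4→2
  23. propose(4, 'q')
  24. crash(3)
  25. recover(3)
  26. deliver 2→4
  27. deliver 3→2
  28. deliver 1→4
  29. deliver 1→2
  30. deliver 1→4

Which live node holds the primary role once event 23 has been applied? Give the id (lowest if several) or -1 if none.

1. timeout(1):  <1:prim v1 ->
2. deliver 1→0:  <0:back v1 ->
3. deliver 1→2:  <2:back v1 ->
4. deliver 1→3:  <3:back v1 ->
5. deliver 1→4:  <4:back v1 ->
6. propose(1,'q'):  nop
7. deliver 1→3:  <3:back v1 q>
8. deliver 3→1:  nop
9. deliver 1→4:  <4:back v1 q>
10. deliver 4→1:  <1:prim v1 q>
11. deliver 1→2:  <2:back v1 q>
12. deliver 2→1:  nop
13. deliver 1→0:  <0:back v1 q>
14. deliver 0→1:  nop
15. timeout(1):  <1:back v2 q>
16. deliver 1→4:  <4:back v2 q>
17. deliver 4→1:  nop
18. deliver 1→3:  <3:back v2 q>
19. deliver 3→1:  nop
20. deliver 1→0:  <0:back v2 q>
21. deliver 0→1:  nop
22. deliver 4→2:  nop
23. propose(4,'q'):  nop

-1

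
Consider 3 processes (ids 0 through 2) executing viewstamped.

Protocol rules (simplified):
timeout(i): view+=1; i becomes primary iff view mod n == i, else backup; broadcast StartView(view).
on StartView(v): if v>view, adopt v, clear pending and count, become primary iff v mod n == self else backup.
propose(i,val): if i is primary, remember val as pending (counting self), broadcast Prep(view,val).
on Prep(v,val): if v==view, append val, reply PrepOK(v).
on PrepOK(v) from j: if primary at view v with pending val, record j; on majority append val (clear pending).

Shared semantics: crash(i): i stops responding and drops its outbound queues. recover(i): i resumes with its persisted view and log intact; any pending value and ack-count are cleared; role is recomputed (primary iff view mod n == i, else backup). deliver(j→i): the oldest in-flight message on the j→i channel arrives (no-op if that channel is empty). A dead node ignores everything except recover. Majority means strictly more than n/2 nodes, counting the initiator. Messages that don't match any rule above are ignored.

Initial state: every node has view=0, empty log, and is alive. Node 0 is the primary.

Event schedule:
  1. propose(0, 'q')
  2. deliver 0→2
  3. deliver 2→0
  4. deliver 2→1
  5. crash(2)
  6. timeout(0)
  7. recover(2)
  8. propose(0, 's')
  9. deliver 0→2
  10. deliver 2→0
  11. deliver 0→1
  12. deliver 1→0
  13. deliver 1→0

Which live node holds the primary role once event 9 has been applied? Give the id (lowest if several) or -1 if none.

step 1 propose(0,'q'): —
step 2 deliver 0→2: 2={back,v=0,log=q}
step 3 deliver 2→0: 0={prim,v=0,log=q}
step 4 deliver 2→1: —
step 5 crash(2): 2={✗back,v=0,log=q}
step 6 timeout(0): 0={back,v=1,log=q}
step 7 recover(2): 2={back,v=0,log=q}
step 8 propose(0,'s'): —
step 9 deliver 0→2: 2={back,v=1,log=q}

-1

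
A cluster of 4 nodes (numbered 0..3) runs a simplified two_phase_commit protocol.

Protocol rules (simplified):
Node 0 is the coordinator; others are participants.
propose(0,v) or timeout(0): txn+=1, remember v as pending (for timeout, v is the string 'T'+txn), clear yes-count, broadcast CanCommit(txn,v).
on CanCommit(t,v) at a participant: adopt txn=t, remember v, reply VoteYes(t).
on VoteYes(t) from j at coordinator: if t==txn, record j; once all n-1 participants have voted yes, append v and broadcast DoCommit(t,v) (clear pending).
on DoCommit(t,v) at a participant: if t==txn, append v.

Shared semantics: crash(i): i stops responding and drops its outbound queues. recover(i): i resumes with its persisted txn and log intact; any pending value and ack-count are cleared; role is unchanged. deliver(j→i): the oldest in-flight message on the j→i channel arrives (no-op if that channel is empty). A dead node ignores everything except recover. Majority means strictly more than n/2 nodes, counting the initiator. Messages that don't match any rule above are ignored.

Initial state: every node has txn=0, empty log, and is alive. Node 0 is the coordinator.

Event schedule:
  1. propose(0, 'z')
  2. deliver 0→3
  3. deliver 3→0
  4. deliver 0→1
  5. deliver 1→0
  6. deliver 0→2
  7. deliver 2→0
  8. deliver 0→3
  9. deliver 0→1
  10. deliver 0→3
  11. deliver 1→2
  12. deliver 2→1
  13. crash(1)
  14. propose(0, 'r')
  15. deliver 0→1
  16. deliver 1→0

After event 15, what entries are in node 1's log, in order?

[1] propose(0,'z') → N0(coor t1 [-])
[2] deliver 0→3 → N3(part t1 [-])
[3] deliver 3→0 → ∅
[4] deliver 0→1 → N1(part t1 [-])
[5] deliver 1→0 → ∅
[6] deliver 0→2 → N2(part t1 [-])
[7] deliver 2→0 → N0(coor t1 [z])
[8] deliver 0→3 → N3(part t1 [z])
[9] deliver 0→1 → N1(part t1 [z])
[10] deliver 0→3 → ∅
[11] deliver 1→2 → ∅
[12] deliver 2→1 → ∅
[13] crash(1) → N1(✗part t1 [z])
[14] propose(0,'r') → N0(coor t2 [z])
[15] deliver 0→1 → ∅

z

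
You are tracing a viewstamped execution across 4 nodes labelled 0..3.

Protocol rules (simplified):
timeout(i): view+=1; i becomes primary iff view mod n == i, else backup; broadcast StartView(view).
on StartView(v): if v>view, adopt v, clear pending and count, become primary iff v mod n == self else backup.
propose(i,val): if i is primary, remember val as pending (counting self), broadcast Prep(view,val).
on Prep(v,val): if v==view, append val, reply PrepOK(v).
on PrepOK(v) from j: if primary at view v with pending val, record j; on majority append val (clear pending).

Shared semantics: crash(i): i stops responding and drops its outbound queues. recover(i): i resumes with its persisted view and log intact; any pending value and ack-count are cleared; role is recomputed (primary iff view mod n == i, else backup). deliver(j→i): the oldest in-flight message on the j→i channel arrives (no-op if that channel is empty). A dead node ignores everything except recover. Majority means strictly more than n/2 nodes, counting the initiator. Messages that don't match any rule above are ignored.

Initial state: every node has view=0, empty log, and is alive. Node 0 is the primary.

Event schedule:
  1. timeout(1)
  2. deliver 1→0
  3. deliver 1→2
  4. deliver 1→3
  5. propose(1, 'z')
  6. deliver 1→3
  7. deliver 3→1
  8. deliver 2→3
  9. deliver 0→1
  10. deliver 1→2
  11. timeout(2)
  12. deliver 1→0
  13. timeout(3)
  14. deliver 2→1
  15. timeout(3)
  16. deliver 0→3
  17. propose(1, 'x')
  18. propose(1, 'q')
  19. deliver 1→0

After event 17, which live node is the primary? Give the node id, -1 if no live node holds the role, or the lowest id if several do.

1

[1] timeout(1) → N1(prim v1 [-])
[2] deliver 1→0 → N0(back v1 [-])
[3] deliver 1→2 → N2(back v1 [-])
[4] deliver 1→3 → N3(back v1 [-])
[5] propose(1,'z') → ∅
[6] deliver 1→3 → N3(back v1 [z])
[7] deliver 3→1 → ∅
[8] deliver 2→3 → ∅
[9] deliver 0→1 → ∅
[10] deliver 1→2 → N2(back v1 [z])
[11] timeout(2) → N2(prim v2 [z])
[12] deliver 1→0 → N0(back v1 [z])
[13] timeout(3) → N3(back v2 [z])
[14] deliver 2→1 → N1(prim v1 [z])
[15] timeout(3) → N3(prim v3 [z])
[16] deliver 0→3 → ∅
[17] propose(1,'x') → ∅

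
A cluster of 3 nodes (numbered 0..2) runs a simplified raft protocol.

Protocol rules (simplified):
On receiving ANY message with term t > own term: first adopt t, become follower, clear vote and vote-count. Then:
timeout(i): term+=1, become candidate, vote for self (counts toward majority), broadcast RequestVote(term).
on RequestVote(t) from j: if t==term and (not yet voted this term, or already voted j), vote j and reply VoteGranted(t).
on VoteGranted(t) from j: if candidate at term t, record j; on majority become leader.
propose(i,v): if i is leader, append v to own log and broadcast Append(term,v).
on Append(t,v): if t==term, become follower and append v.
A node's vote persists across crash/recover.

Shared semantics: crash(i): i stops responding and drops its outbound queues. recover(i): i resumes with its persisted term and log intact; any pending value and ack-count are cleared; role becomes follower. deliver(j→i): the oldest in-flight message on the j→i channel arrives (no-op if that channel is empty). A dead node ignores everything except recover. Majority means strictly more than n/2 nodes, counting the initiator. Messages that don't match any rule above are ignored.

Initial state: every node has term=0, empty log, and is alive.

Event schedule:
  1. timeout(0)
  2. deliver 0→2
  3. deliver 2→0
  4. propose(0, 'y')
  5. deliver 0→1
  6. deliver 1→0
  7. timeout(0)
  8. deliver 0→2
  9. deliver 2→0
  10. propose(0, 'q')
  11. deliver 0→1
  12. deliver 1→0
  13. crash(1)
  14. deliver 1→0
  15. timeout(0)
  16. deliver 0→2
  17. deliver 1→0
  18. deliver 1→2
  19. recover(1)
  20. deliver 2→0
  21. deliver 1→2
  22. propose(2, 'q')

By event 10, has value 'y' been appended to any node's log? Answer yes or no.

yes

step 1 timeout(0): 0={cand,t=1,log=-}
step 2 deliver 0→2: 2={foll,t=1,log=-}
step 3 deliver 2→0: 0={lead,t=1,log=-}
step 4 propose(0,'y'): 0={lead,t=1,log=y}
step 5 deliver 0→1: 1={foll,t=1,log=-}
step 6 deliver 1→0: —
step 7 timeout(0): 0={cand,t=2,log=y}
step 8 deliver 0→2: 2={foll,t=1,log=y}
step 9 deliver 2→0: —
step 10 propose(0,'q'): —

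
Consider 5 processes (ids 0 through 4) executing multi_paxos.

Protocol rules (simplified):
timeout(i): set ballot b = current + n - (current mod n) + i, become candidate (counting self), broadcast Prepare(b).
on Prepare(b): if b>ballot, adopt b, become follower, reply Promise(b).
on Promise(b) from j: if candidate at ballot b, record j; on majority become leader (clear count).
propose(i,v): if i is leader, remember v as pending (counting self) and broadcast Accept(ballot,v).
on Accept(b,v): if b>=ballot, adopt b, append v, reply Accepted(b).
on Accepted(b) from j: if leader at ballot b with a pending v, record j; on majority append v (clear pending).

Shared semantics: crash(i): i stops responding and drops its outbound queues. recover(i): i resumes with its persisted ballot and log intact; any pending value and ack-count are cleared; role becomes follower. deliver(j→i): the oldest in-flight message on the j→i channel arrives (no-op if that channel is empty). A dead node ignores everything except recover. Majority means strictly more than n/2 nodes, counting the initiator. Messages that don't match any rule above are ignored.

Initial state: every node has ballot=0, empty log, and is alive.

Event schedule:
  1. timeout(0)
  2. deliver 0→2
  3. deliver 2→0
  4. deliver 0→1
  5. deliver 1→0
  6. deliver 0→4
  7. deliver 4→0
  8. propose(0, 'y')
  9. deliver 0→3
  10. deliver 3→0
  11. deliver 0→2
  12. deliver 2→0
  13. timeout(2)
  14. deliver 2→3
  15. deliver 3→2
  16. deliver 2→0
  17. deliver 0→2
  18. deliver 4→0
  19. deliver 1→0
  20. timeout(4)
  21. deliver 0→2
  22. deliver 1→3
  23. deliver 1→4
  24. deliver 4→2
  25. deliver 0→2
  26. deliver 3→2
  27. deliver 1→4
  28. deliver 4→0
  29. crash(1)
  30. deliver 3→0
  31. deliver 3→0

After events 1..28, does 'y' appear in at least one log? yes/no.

e1 timeout(0): 0[cand,b=5,-]
e2 deliver 0→2: 2[foll,b=5,-]
e3 deliver 2→0: ·
e4 deliver 0→1: 1[foll,b=5,-]
e5 deliver 1→0: 0[lead,b=5,-]
e6 deliver 0→4: 4[foll,b=5,-]
e7 deliver 4→0: ·
e8 propose(0,'y'): ·
e9 deliver 0→3: 3[foll,b=5,-]
e10 deliver 3→0: ·
e11 deliver 0→2: 2[foll,b=5,y]
e12 deliver 2→0: ·
e13 timeout(2): 2[cand,b=12,y]
e14 deliver 2→3: 3[foll,b=12,-]
e15 deliver 3→2: ·
e16 deliver 2→0: 0[foll,b=12,-]
e17 deliver 0→2: 2[lead,b=12,y]
e18 deliver 4→0: ·
e19 deliver 1→0: ·
e20 timeout(4): 4[cand,b=14,-]
e21 deliver 0→2: ·
e22 deliver 1→3: ·
e23 deliver 1→4: ·
e24 deliver 4→2: 2[foll,b=14,y]
e25 deliver 0→2: ·
e26 deliver 3→2: ·
e27 deliver 1→4: ·
e28 deliver 4→0: 0[foll,b=14,-]

yes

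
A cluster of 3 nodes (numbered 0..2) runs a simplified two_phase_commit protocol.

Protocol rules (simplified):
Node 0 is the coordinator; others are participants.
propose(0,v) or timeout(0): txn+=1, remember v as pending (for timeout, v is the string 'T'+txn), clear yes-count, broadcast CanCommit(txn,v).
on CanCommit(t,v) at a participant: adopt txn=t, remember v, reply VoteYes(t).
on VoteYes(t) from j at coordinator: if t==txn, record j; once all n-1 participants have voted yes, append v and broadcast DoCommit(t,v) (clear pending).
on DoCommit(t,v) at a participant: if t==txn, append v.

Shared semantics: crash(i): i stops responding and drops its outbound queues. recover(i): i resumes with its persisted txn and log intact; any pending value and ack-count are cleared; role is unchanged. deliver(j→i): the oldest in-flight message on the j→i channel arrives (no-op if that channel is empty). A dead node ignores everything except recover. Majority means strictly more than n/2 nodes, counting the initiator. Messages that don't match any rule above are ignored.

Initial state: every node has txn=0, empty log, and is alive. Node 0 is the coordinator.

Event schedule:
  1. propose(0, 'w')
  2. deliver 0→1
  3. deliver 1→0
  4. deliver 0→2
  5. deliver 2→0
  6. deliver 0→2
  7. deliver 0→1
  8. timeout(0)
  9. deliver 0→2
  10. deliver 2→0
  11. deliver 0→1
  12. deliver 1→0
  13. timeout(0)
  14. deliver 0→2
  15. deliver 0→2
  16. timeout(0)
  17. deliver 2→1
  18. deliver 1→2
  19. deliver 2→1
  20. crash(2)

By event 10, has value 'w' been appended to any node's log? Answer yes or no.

step 1 propose(0,'w'): 0={coor,t=1,log=-}
step 2 deliver 0→1: 1={part,t=1,log=-}
step 3 deliver 1→0: —
step 4 deliver 0→2: 2={part,t=1,log=-}
step 5 deliver 2→0: 0={coor,t=1,log=w}
step 6 deliver 0→2: 2={part,t=1,log=w}
step 7 deliver 0→1: 1={part,t=1,log=w}
step 8 timeout(0): 0={coor,t=2,log=w}
step 9 deliver 0→2: 2={part,t=2,log=w}
step 10 deliver 2→0: —

yes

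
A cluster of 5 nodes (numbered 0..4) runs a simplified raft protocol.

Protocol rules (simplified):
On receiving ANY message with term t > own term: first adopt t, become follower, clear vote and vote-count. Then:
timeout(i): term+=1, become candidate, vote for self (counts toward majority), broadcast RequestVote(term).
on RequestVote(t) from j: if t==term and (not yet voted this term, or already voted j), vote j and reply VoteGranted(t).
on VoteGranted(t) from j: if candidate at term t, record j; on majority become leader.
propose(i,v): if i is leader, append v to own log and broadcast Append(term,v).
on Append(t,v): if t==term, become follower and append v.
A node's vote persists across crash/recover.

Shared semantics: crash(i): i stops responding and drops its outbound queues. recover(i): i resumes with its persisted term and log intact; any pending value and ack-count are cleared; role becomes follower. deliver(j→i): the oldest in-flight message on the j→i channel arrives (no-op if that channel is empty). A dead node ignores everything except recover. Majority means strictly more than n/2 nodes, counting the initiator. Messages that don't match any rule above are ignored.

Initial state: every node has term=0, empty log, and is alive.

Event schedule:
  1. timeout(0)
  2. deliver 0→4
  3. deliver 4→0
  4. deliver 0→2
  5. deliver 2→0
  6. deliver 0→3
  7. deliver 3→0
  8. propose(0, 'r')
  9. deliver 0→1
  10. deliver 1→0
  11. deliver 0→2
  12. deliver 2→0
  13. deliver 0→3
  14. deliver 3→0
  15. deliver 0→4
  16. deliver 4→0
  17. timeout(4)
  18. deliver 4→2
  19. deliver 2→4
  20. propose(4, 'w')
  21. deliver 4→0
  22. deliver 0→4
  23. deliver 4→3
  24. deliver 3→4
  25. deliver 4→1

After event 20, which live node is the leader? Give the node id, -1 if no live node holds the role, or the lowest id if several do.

0

e1 timeout(0): 0[cand,t=1,-]
e2 deliver 0→4: 4[foll,t=1,-]
e3 deliver 4→0: ·
e4 deliver 0→2: 2[foll,t=1,-]
e5 deliver 2→0: 0[lead,t=1,-]
e6 deliver 0→3: 3[foll,t=1,-]
e7 deliver 3→0: ·
e8 propose(0,'r'): 0[lead,t=1,r]
e9 deliver 0→1: 1[foll,t=1,-]
e10 deliver 1→0: ·
e11 deliver 0→2: 2[foll,t=1,r]
e12 deliver 2→0: ·
e13 deliver 0→3: 3[foll,t=1,r]
e14 deliver 3→0: ·
e15 deliver 0→4: 4[foll,t=1,r]
e16 deliver 4→0: ·
e17 timeout(4): 4[cand,t=2,r]
e18 deliver 4→2: 2[foll,t=2,r]
e19 deliver 2→4: ·
e20 propose(4,'w'): ·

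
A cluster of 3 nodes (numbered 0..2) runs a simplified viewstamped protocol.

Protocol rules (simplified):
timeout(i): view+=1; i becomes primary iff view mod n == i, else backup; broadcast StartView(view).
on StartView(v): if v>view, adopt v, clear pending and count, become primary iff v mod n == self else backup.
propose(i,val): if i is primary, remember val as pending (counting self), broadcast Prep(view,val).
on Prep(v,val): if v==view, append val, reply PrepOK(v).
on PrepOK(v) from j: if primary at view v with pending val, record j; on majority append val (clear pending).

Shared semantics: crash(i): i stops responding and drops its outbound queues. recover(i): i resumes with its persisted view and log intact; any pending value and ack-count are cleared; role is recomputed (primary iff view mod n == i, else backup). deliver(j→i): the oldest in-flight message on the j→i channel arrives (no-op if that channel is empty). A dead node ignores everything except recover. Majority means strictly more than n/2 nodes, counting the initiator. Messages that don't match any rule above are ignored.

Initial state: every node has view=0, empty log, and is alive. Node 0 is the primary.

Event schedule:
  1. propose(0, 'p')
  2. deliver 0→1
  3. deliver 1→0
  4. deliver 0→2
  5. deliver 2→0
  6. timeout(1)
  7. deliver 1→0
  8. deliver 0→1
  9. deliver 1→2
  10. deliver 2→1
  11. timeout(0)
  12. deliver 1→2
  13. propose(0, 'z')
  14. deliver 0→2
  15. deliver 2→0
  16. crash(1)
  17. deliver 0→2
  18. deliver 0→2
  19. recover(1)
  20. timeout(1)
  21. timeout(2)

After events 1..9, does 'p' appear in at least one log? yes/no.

yes

e1 propose(0,'p'): ·
e2 deliver 0→1: 1[back,v=0,p]
e3 deliver 1→0: 0[prim,v=0,p]
e4 deliver 0→2: 2[back,v=0,p]
e5 deliver 2→0: ·
e6 timeout(1): 1[prim,v=1,p]
e7 deliver 1→0: 0[back,v=1,p]
e8 deliver 0→1: ·
e9 deliver 1→2: 2[back,v=1,p]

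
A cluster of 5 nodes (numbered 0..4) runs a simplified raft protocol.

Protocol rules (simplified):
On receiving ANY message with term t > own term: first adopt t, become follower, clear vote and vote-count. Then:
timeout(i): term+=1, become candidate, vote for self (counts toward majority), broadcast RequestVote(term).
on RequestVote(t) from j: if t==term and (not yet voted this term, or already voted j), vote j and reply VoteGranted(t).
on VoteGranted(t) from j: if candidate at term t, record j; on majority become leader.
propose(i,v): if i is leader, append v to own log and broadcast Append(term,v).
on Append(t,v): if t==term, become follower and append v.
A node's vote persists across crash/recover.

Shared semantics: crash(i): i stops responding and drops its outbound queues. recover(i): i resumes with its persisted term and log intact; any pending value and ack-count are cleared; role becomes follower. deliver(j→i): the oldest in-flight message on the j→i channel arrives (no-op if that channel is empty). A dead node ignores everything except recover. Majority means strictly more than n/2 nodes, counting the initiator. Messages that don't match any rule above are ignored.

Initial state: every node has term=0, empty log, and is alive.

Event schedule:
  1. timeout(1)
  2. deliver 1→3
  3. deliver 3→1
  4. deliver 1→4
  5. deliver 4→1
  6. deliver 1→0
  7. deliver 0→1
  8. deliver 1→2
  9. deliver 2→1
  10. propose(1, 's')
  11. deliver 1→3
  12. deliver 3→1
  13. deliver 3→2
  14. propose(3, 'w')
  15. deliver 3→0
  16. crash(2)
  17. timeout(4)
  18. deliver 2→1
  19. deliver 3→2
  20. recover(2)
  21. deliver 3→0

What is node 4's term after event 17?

2

step 1 timeout(1): 1={cand,t=1,log=-}
step 2 deliver 1→3: 3={foll,t=1,log=-}
step 3 deliver 3→1: —
step 4 deliver 1→4: 4={foll,t=1,log=-}
step 5 deliver 4→1: 1={lead,t=1,log=-}
step 6 deliver 1→0: 0={foll,t=1,log=-}
step 7 deliver 0→1: —
step 8 deliver 1→2: 2={foll,t=1,log=-}
step 9 deliver 2→1: —
step 10 propose(1,'s'): 1={lead,t=1,log=s}
step 11 deliver 1→3: 3={foll,t=1,log=s}
step 12 deliver 3→1: —
step 13 deliver 3→2: —
step 14 propose(3,'w'): —
step 15 deliver 3→0: —
step 16 crash(2): 2={✗foll,t=1,log=-}
step 17 timeout(4): 4={cand,t=2,log=-}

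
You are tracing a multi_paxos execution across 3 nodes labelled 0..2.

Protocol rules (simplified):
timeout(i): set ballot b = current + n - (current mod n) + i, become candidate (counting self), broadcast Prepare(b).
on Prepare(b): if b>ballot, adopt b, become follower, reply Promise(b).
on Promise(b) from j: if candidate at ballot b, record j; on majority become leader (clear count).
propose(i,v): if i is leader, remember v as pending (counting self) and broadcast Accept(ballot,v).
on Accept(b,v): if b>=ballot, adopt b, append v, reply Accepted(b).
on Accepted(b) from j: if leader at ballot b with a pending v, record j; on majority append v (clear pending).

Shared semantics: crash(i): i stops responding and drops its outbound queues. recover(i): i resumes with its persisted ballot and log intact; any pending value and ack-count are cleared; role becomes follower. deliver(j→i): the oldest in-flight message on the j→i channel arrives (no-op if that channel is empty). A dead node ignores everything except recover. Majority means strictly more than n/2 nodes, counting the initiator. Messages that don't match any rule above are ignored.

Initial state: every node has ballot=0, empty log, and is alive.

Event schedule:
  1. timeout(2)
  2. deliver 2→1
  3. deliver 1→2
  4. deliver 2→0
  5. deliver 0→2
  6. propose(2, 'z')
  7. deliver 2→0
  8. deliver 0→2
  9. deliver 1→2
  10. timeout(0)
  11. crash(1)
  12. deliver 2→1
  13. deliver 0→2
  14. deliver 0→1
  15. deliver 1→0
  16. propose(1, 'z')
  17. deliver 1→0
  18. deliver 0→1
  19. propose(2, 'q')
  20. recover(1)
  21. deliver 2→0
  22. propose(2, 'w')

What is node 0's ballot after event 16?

6

after 1 — timeout(2): n2:cand/b5/[-]
after 2 — deliver 2→1: n1:foll/b5/[-]
after 3 — deliver 1→2: n2:lead/b5/[-]
after 4 — deliver 2→0: n0:foll/b5/[-]
after 5 — deliver 0→2: ·
after 6 — propose(2,'z'): ·
after 7 — deliver 2→0: n0:foll/b5/[z]
after 8 — deliver 0→2: n2:lead/b5/[z]
after 9 — deliver 1→2: ·
after 10 — timeout(0): n0:cand/b6/[z]
after 11 — crash(1): n1:✗foll/b5/[-]
after 12 — deliver 2→1: ·
after 13 — deliver 0→2: n2:foll/b6/[z]
after 14 — deliver 0→1: ·
after 15 — deliver 1→0: ·
after 16 — propose(1,'z'): ·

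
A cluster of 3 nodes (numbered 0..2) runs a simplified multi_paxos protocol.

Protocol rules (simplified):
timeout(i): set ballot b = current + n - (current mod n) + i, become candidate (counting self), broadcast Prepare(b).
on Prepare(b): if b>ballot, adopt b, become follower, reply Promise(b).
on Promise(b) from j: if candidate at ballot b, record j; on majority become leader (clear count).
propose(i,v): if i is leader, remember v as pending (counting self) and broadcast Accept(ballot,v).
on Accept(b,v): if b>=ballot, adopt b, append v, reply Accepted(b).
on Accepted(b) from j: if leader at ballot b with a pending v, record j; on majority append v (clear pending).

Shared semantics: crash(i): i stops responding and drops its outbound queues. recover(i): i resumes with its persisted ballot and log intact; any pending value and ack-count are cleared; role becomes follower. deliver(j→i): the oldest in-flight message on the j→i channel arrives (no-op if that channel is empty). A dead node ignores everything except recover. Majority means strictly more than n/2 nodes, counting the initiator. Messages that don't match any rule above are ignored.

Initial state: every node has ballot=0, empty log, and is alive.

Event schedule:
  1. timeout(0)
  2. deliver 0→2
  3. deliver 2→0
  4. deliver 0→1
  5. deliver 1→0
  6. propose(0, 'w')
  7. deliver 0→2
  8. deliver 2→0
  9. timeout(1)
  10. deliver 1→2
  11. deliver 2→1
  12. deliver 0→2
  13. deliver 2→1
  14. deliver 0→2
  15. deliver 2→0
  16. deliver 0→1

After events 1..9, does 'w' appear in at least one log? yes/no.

[1] timeout(0) → N0(cand b3 [-])
[2] deliver 0→2 → N2(foll b3 [-])
[3] deliver 2→0 → N0(lead b3 [-])
[4] deliver 0→1 → N1(foll b3 [-])
[5] deliver 1→0 → ∅
[6] propose(0,'w') → ∅
[7] deliver 0→2 → N2(foll b3 [w])
[8] deliver 2→0 → N0(lead b3 [w])
[9] timeout(1) → N1(cand b7 [-])

yes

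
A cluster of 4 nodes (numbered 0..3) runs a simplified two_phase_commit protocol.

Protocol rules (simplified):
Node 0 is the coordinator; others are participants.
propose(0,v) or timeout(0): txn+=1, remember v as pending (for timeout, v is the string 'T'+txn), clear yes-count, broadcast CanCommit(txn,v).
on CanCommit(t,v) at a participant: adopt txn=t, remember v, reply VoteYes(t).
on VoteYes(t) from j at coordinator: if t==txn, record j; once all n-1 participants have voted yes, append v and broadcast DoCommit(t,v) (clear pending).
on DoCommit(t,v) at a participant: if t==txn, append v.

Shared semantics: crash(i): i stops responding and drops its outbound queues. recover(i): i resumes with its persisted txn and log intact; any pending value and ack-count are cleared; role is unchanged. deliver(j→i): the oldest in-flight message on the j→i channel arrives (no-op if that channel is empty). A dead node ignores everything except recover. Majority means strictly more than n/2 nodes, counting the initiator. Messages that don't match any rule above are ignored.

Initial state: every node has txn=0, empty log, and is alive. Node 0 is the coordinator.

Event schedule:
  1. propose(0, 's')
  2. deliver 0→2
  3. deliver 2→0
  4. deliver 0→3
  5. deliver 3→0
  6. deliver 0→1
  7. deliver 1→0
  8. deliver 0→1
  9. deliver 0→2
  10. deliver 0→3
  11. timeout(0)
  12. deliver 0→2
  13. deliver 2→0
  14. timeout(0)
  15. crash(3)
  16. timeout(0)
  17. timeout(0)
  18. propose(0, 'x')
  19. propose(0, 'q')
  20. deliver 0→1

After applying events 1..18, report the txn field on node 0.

6

e1 propose(0,'s'): 0[coor,t=1,-]
e2 deliver 0→2: 2[part,t=1,-]
e3 deliver 2→0: ·
e4 deliver 0→3: 3[part,t=1,-]
e5 deliver 3→0: ·
e6 deliver 0→1: 1[part,t=1,-]
e7 deliver 1→0: 0[coor,t=1,s]
e8 deliver 0→1: 1[part,t=1,s]
e9 deliver 0→2: 2[part,t=1,s]
e10 deliver 0→3: 3[part,t=1,s]
e11 timeout(0): 0[coor,t=2,s]
e12 deliver 0→2: 2[part,t=2,s]
e13 deliver 2→0: ·
e14 timeout(0): 0[coor,t=3,s]
e15 crash(3): 3[✗part,t=1,s]
e16 timeout(0): 0[coor,t=4,s]
e17 timeout(0): 0[coor,t=5,s]
e18 propose(0,'x'): 0[coor,t=6,s]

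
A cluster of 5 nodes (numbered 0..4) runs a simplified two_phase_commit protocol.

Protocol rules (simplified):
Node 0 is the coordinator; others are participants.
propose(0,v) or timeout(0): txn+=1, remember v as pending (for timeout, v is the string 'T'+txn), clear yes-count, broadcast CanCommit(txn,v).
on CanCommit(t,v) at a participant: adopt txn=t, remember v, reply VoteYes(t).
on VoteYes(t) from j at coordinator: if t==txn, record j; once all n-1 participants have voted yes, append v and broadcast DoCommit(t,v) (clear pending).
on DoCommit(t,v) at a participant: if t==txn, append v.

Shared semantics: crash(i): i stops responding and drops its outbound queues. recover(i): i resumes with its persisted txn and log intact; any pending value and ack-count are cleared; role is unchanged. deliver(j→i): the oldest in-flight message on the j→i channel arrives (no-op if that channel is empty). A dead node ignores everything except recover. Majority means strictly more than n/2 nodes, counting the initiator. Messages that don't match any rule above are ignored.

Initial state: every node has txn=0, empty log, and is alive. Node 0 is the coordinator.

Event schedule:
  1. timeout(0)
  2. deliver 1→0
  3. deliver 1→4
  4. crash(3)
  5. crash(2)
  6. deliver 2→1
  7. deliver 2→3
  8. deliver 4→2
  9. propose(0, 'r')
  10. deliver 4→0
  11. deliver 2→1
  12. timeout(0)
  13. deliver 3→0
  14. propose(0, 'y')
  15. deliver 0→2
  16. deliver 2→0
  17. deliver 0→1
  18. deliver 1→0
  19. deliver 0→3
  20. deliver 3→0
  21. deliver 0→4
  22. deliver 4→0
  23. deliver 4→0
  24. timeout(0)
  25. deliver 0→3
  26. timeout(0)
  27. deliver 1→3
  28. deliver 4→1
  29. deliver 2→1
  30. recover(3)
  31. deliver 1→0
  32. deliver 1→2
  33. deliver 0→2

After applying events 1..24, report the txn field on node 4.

[1] timeout(0) → N0(coor t1 [-])
[2] deliver 1→0 → ∅
[3] deliver 1→4 → ∅
[4] crash(3) → N3(✗part t0 [-])
[5] crash(2) → N2(✗part t0 [-])
[6] deliver 2→1 → ∅
[7] deliver 2→3 → ∅
[8] deliver 4→2 → ∅
[9] propose(0,'r') → N0(coor t2 [-])
[10] deliver 4→0 → ∅
[11] deliver 2→1 → ∅
[12] timeout(0) → N0(coor t3 [-])
[13] deliver 3→0 → ∅
[14] propose(0,'y') → N0(coor t4 [-])
[15] deliver 0→2 → ∅
[16] deliver 2→0 → ∅
[17] deliver 0→1 → N1(part t1 [-])
[18] deliver 1→0 → ∅
[19] deliver 0→3 → ∅
[20] deliver 3→0 → ∅
[21] deliver 0→4 → N4(part t1 [-])
[22] deliver 4→0 → ∅
[23] deliver 4→0 → ∅
[24] timeout(0) → N0(coor t5 [-])

1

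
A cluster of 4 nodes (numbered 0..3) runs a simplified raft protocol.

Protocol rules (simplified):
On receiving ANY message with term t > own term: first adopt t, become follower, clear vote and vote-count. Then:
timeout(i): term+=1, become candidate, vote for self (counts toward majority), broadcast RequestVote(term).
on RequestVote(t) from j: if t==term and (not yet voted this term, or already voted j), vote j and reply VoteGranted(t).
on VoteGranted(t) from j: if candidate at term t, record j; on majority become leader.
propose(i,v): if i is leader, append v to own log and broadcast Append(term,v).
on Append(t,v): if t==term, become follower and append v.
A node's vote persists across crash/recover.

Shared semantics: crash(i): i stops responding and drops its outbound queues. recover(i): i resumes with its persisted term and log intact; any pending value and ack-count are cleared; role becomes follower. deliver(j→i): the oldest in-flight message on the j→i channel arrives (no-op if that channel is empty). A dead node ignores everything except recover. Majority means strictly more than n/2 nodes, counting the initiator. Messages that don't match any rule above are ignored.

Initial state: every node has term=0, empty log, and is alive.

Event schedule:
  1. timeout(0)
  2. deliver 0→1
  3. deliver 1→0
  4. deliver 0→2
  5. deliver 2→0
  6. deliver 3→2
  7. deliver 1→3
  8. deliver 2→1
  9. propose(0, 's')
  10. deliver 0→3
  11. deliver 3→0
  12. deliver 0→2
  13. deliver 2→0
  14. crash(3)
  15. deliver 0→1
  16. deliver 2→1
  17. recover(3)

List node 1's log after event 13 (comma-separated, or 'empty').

empty

step 1 timeout(0): 0={cand,t=1,log=-}
step 2 deliver 0→1: 1={foll,t=1,log=-}
step 3 deliver 1→0: —
step 4 deliver 0→2: 2={foll,t=1,log=-}
step 5 deliver 2→0: 0={lead,t=1,log=-}
step 6 deliver 3→2: —
step 7 deliver 1→3: —
step 8 deliver 2→1: —
step 9 propose(0,'s'): 0={lead,t=1,log=s}
step 10 deliver 0→3: 3={foll,t=1,log=-}
step 11 deliver 3→0: —
step 12 deliver 0→2: 2={foll,t=1,log=s}
step 13 deliver 2→0: —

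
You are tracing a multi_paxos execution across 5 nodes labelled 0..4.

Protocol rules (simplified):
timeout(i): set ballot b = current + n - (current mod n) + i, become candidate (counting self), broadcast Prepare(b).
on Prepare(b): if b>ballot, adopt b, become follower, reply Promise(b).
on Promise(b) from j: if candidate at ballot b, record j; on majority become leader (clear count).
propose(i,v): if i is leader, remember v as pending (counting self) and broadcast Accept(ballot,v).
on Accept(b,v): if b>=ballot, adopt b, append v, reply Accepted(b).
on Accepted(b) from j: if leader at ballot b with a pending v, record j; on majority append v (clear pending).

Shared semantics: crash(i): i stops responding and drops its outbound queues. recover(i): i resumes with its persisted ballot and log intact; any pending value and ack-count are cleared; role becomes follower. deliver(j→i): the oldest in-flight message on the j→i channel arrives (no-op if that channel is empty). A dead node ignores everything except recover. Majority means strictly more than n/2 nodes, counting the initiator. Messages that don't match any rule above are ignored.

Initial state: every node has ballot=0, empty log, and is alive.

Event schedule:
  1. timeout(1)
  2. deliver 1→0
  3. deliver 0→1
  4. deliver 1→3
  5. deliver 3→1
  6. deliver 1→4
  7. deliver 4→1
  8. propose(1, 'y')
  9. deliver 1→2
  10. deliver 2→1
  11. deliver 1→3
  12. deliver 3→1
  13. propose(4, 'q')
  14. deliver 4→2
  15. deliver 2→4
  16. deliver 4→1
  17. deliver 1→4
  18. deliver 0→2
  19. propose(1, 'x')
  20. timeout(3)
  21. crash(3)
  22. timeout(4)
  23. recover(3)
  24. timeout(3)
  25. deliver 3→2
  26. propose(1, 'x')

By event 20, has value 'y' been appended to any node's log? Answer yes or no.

after 1 — timeout(1): n1:cand/b6/[-]
after 2 — deliver 1→0: n0:foll/b6/[-]
after 3 — deliver 0→1: ·
after 4 — deliver 1→3: n3:foll/b6/[-]
after 5 — deliver 3→1: n1:lead/b6/[-]
after 6 — deliver 1→4: n4:foll/b6/[-]
after 7 — deliver 4→1: ·
after 8 — propose(1,'y'): ·
after 9 — deliver 1→2: n2:foll/b6/[-]
after 10 — deliver 2→1: ·
after 11 — deliver 1→3: n3:foll/b6/[y]
after 12 — deliver 3→1: ·
after 13 — propose(4,'q'): ·
after 14 — deliver 4→2: ·
after 15 — deliver 2→4: ·
after 16 — deliver 4→1: ·
after 17 — deliver 1→4: n4:foll/b6/[y]
after 18 — deliver 0→2: ·
after 19 — propose(1,'x'): ·
after 20 — timeout(3): n3:cand/b13/[y]

yes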